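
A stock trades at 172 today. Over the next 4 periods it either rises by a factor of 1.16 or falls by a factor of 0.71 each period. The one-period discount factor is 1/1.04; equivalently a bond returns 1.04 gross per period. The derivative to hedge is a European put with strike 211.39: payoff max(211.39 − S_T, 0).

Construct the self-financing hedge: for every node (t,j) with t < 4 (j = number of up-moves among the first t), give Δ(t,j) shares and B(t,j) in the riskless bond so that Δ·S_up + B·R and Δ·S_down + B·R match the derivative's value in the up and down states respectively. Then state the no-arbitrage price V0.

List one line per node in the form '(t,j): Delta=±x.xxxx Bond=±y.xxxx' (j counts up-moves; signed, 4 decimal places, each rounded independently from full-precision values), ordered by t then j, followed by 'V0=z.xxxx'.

(0,0): Delta=-0.5469 Bond=127.4874
(1,0): Delta=-1.0000 Bond=187.9249
(1,1): Delta=-0.4460 Bond=112.4640
(2,0): Delta=-1.0000 Bond=195.4419
(2,1): Delta=-1.0000 Bond=195.4419
(2,2): Delta=-0.3227 Bond=88.4246
(3,0): Delta=-1.0000 Bond=203.2596
(3,1): Delta=-1.0000 Bond=203.2596
(3,2): Delta=-1.0000 Bond=203.2596
(3,3): Delta=-0.1719 Bond=51.4896
V0=33.4283

The replicating-portfolio and risk-neutral prices coincide; use p* = (1.04−0.71)/(1.16−0.71) = 0.7333 for the latter.
At expiry t=4: V(4,0)=167.6819, V(4,1)=139.9796, V(4,2)=94.7195, V(4,3)=20.7734, V(4,4)=0.0000
  t=3,j=0: stock 61.5607 → up 71.4104 (V=139.9796), down 43.7081 (V=167.6819). Price 141.6989; hedge Δ=-1.0000, bond B=203.2596.
  t=3,j=1: stock 100.5780 → up 116.6705 (V=94.7195), down 71.4104 (V=139.9796). Price 102.6816; hedge Δ=-1.0000, bond B=203.2596.
  t=3,j=2: stock 164.3247 → up 190.6166 (V=20.7734), down 116.6705 (V=94.7195). Price 38.9349; hedge Δ=-1.0000, bond B=203.2596.
  t=3,j=3: stock 268.4741 → up 311.4300 (V=0.0000), down 190.6166 (V=20.7734). Price 5.3265; hedge Δ=-0.1719, bond B=51.4896.
  t=2,j=0: stock 86.7052 → up 100.5780 (V=102.6816), down 61.5607 (V=141.6989). Price 108.7367; hedge Δ=-1.0000, bond B=195.4419.
  t=2,j=1: stock 141.6592 → up 164.3247 (V=38.9349), down 100.5780 (V=102.6816). Price 53.7827; hedge Δ=-1.0000, bond B=195.4419.
  t=2,j=2: stock 231.4432 → up 268.4741 (V=5.3265), down 164.3247 (V=38.9349). Price 13.7392; hedge Δ=-0.3227, bond B=88.4246.
  t=1,j=0: stock 122.1200 → up 141.6592 (V=53.7827), down 86.7052 (V=108.7367). Price 65.8049; hedge Δ=-1.0000, bond B=187.9249.
  t=1,j=1: stock 199.5200 → up 231.4432 (V=13.7392), down 141.6592 (V=53.7827). Price 23.4783; hedge Δ=-0.4460, bond B=112.4640.
  t=0,j=0: stock 172.0000 → up 199.5200 (V=23.4783), down 122.1200 (V=65.8049). Price 33.4283; hedge Δ=-0.5469, bond B=127.4874.
Each (Δ,B) replicates both successor values, so the strategy is self-financing and V0 is arbitrage-free.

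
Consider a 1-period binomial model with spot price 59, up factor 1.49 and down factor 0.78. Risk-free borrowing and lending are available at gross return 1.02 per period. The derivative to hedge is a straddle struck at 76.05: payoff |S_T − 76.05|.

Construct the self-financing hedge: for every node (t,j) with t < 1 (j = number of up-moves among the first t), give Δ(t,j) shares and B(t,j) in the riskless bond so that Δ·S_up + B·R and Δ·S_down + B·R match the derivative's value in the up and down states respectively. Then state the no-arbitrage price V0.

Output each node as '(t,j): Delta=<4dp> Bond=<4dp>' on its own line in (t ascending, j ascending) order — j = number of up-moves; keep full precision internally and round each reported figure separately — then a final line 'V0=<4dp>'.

The replicating-portfolio and risk-neutral prices coincide; use p* = (1.02−0.78)/(1.49−0.78) = 0.3380 for the latter.
At expiry t=1: V(1,0)=30.0300, V(1,1)=11.8600
Node (0,0) S=59.0000: V=(p*·11.8600+(1−p*)·30.0300)/1.02=23.4196; Δ=(11.8600−30.0300)/(87.9100−46.0200)=-0.4338; B=V−Δ·S=49.0112
Check: Δ(0,0)·S0 + B(0,0) = 23.4196 = V0.

(0,0): Delta=-0.4338 Bond=49.0112
V0=23.4196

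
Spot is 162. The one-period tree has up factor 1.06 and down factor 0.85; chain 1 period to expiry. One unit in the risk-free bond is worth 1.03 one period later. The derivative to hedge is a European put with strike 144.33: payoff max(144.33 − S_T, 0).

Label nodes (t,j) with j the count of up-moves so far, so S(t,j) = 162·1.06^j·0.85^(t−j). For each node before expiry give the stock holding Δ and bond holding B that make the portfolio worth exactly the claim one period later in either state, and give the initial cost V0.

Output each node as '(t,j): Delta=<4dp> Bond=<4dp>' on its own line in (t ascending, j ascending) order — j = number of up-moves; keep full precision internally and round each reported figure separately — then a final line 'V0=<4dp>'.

No-arbitrage ⇒ martingale measure with p* = (R−d)/(u−d) = 0.8571.
At expiry t=1: V(1,0)=6.6300, V(1,1)=0.0000
Node (0,0) S=162.0000: V=(p*·0.0000+(1−p*)·6.6300)/1.03=0.9196; Δ=(0.0000−6.6300)/(171.7200−137.7000)=-0.1949; B=V−Δ·S=32.4910
Check: Δ(0,0)·S0 + B(0,0) = 0.9196 = V0.

(0,0): Delta=-0.1949 Bond=32.4910
V0=0.9196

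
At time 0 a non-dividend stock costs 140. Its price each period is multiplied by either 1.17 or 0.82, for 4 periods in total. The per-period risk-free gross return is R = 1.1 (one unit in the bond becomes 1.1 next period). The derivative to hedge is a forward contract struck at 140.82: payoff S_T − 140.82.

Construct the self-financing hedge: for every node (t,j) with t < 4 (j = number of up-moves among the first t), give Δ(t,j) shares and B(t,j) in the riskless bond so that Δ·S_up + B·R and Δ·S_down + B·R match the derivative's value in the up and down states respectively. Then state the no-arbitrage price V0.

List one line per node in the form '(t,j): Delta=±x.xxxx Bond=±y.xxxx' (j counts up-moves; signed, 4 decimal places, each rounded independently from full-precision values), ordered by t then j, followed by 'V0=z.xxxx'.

(0,0): Delta=1.0000 Bond=-96.1820
(1,0): Delta=1.0000 Bond=-105.8002
(1,1): Delta=1.0000 Bond=-105.8002
(2,0): Delta=1.0000 Bond=-116.3802
(2,1): Delta=1.0000 Bond=-116.3802
(2,2): Delta=1.0000 Bond=-116.3802
(3,0): Delta=1.0000 Bond=-128.0182
(3,1): Delta=1.0000 Bond=-128.0182
(3,2): Delta=1.0000 Bond=-128.0182
(3,3): Delta=1.0000 Bond=-128.0182
V0=43.8180

Risk-neutral probability p* = (R−d)/(u−d) = (1.1−0.82)/(1.17−0.82) = 0.8000.
Terminal values V(4,·): V(4,0)=-77.5230, V(4,1)=-50.5059, V(4,2)=-11.9572, V(4,3)=43.0452, V(4,4)=121.5242
(3,0): S=77.1915. Δ = (V_up−V_dn)/(S_up−S_dn) = (-50.5059−-77.5230)/(90.3141−63.2970) = 1.0000. V = [p*·-50.5059 + (1−p*)·-77.5230]/1.1 = -50.8267. B = V − Δ·S = -128.0182.
(3,1): S=110.1391. Δ = (V_up−V_dn)/(S_up−S_dn) = (-11.9572−-50.5059)/(128.8628−90.3141) = 1.0000. V = [p*·-11.9572 + (1−p*)·-50.5059]/1.1 = -17.8791. B = V − Δ·S = -128.0182.
(3,2): S=157.1497. Δ = (V_up−V_dn)/(S_up−S_dn) = (43.0452−-11.9572)/(183.8652−128.8628) = 1.0000. V = [p*·43.0452 + (1−p*)·-11.9572]/1.1 = 29.1315. B = V − Δ·S = -128.0182.
(3,3): S=224.2258. Δ = (V_up−V_dn)/(S_up−S_dn) = (121.5242−43.0452)/(262.3442−183.8652) = 1.0000. V = [p*·121.5242 + (1−p*)·43.0452]/1.1 = 96.2076. B = V − Δ·S = -128.0182.
(2,0): S=94.1360. Δ = (V_up−V_dn)/(S_up−S_dn) = (-17.8791−-50.8267)/(110.1391−77.1915) = 1.0000. V = [p*·-17.8791 + (1−p*)·-50.8267]/1.1 = -22.2442. B = V − Δ·S = -116.3802.
(2,1): S=134.3160. Δ = (V_up−V_dn)/(S_up−S_dn) = (29.1315−-17.8791)/(157.1497−110.1391) = 1.0000. V = [p*·29.1315 + (1−p*)·-17.8791]/1.1 = 17.9358. B = V − Δ·S = -116.3802.
(2,2): S=191.6460. Δ = (V_up−V_dn)/(S_up−S_dn) = (96.2076−29.1315)/(224.2258−157.1497) = 1.0000. V = [p*·96.2076 + (1−p*)·29.1315]/1.1 = 75.2658. B = V − Δ·S = -116.3802.
(1,0): S=114.8000. Δ = (V_up−V_dn)/(S_up−S_dn) = (17.9358−-22.2442)/(134.3160−94.1360) = 1.0000. V = [p*·17.9358 + (1−p*)·-22.2442]/1.1 = 8.9998. B = V − Δ·S = -105.8002.
(1,1): S=163.8000. Δ = (V_up−V_dn)/(S_up−S_dn) = (75.2658−17.9358)/(191.6460−134.3160) = 1.0000. V = [p*·75.2658 + (1−p*)·17.9358]/1.1 = 57.9998. B = V − Δ·S = -105.8002.
(0,0): S=140.0000. Δ = (V_up−V_dn)/(S_up−S_dn) = (57.9998−8.9998)/(163.8000−114.8000) = 1.0000. V = [p*·57.9998 + (1−p*)·8.9998]/1.1 = 43.8180. B = V − Δ·S = -96.1820.
The time-0 hedge costs 43.8180, which is the no-arbitrage price.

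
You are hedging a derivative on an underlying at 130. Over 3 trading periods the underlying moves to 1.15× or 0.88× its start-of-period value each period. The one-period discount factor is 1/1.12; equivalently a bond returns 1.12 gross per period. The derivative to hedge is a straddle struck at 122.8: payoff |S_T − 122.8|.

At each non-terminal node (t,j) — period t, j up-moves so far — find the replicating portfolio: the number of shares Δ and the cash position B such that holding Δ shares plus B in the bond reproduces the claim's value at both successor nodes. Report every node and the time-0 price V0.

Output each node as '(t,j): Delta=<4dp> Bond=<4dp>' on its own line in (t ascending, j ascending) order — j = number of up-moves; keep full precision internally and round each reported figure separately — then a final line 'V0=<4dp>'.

No-arbitrage ⇒ martingale measure with p* = (R−d)/(u−d) = 0.8889.
At expiry t=3: V(3,0)=34.2086, V(3,1)=7.0272, V(3,2)=28.4940, V(3,3)=74.9137
(2,0): S=100.6720. Δ = (V_up−V_dn)/(S_up−S_dn) = (7.0272−34.2086)/(115.7728−88.5914) = -1.0000. V = [p*·7.0272 + (1−p*)·34.2086]/1.12 = 8.9709. B = V − Δ·S = 109.6429.
(2,1): S=131.5600. Δ = (V_up−V_dn)/(S_up−S_dn) = (28.4940−7.0272)/(151.2940−115.7728) = 0.6043. V = [p*·28.4940 + (1−p*)·7.0272]/1.12 = 23.3114. B = V − Δ·S = -56.1952.
(2,2): S=171.9250. Δ = (V_up−V_dn)/(S_up−S_dn) = (74.9137−28.4940)/(197.7137−151.2940) = 1.0000. V = [p*·74.9137 + (1−p*)·28.4940]/1.12 = 62.2821. B = V − Δ·S = -109.6429.
(1,0): S=114.4000. Δ = (V_up−V_dn)/(S_up−S_dn) = (23.3114−8.9709)/(131.5600−100.6720) = 0.4643. V = [p*·23.3114 + (1−p*)·8.9709]/1.12 = 19.3911. B = V − Δ·S = -33.7221.
(1,1): S=149.5000. Δ = (V_up−V_dn)/(S_up−S_dn) = (62.2821−23.3114)/(171.9250−131.5600) = 0.9655. V = [p*·62.2821 + (1−p*)·23.3114]/1.12 = 51.7429. B = V − Δ·S = -92.5931.
(0,0): S=130.0000. Δ = (V_up−V_dn)/(S_up−S_dn) = (51.7429−19.3911)/(149.5000−114.4000) = 0.9217. V = [p*·51.7429 + (1−p*)·19.3911]/1.12 = 42.9895. B = V − Δ·S = -76.8320.
Self-financing check: at every node Δ·S+B equals the discounted successor values.

(0,0): Delta=0.9217 Bond=-76.8320
(1,0): Delta=0.4643 Bond=-33.7221
(1,1): Delta=0.9655 Bond=-92.5931
(2,0): Delta=-1.0000 Bond=109.6429
(2,1): Delta=0.6043 Bond=-56.1952
(2,2): Delta=1.0000 Bond=-109.6429
V0=42.9895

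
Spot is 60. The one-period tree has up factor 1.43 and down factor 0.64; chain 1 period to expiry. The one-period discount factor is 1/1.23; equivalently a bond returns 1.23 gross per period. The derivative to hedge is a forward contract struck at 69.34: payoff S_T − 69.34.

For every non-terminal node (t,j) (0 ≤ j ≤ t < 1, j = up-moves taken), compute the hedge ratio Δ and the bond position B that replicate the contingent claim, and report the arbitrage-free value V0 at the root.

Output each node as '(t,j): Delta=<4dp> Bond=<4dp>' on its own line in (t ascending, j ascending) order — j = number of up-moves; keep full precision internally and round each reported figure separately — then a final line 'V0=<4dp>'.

(0,0): Delta=1.0000 Bond=-56.3740
V0=3.6260

The replicating-portfolio and risk-neutral prices coincide; use p* = (1.23−0.64)/(1.43−0.64) = 0.7468 for the latter.
At expiry t=1: V(1,0)=-30.9400, V(1,1)=16.4600
  t=0,j=0: stock 60.0000 → up 85.8000 (V=16.4600), down 38.4000 (V=-30.9400). Price 3.6260; hedge Δ=1.0000, bond B=-56.3740.
Check: Δ(0,0)·S0 + B(0,0) = 3.6260 = V0.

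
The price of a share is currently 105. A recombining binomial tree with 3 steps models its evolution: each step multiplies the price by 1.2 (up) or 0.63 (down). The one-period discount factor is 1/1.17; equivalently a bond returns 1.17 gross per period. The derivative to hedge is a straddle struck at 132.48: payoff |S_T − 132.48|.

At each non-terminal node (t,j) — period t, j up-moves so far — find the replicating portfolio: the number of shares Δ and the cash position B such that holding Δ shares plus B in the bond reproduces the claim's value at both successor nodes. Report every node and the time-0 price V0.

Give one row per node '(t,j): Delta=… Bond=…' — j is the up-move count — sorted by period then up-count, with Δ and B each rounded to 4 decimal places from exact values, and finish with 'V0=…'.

The replicating-portfolio and risk-neutral prices coincide; use p* = (1.17−0.63)/(1.2−0.63) = 0.9474 for the latter.
Payoff layer (t=3): V(3,0)=106.2251, V(3,1)=82.4706, V(3,2)=37.2240, V(3,3)=48.9600
  t=2,j=0: stock 41.6745 → up 50.0094 (V=82.4706), down 26.2549 (V=106.2251). Price 71.5563; hedge Δ=-1.0000, bond B=113.2308.
  t=2,j=1: stock 79.3800 → up 95.2560 (V=37.2240), down 50.0094 (V=82.4706). Price 33.8508; hedge Δ=-1.0000, bond B=113.2308.
  t=2,j=2: stock 151.2000 → up 181.4400 (V=48.9600), down 95.2560 (V=37.2240). Price 41.3182; hedge Δ=0.1362, bond B=20.7287.
  t=1,j=0: stock 66.1500 → up 79.3800 (V=33.8508), down 41.6745 (V=71.5563). Price 30.6284; hedge Δ=-1.0000, bond B=96.7784.
  t=1,j=1: stock 126.0000 → up 151.2000 (V=41.3182), down 79.3800 (V=33.8508). Price 34.9788; hedge Δ=0.1040, bond B=21.8780.
  t=0,j=0: stock 105.0000 → up 126.0000 (V=34.9788), down 66.1500 (V=30.6284). Price 29.7007; hedge Δ=0.0727, bond B=22.0685.
Root portfolio cost Δ·105+B reproduces V0=29.7007.

(0,0): Delta=0.0727 Bond=22.0685
(1,0): Delta=-1.0000 Bond=96.7784
(1,1): Delta=0.1040 Bond=21.8780
(2,0): Delta=-1.0000 Bond=113.2308
(2,1): Delta=-1.0000 Bond=113.2308
(2,2): Delta=0.1362 Bond=20.7287
V0=29.7007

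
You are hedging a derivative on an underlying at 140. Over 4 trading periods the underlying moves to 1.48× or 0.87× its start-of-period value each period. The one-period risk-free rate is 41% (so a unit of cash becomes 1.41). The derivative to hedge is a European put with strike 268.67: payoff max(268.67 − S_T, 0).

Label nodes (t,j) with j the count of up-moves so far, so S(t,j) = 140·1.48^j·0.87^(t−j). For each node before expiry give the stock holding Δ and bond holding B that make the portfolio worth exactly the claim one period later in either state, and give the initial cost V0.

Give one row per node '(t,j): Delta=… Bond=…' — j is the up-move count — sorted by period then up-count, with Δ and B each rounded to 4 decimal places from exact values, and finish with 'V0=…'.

(0,0): Delta=-0.0555 Bond=8.5348
(1,0): Delta=-0.3306 Bond=45.5337
(1,1): Delta=-0.0346 Bond=7.6915
(2,0): Delta=-1.0000 Bond=135.1391
(2,1): Delta=-0.2796 Bond=55.0070
(2,2): Delta=-0.0159 Bond=5.1203
(3,0): Delta=-1.0000 Bond=190.5461
(3,1): Delta=-1.0000 Bond=190.5461
(3,2): Delta=-0.2247 Bond=62.9135
(3,3): Delta=0.0000 Bond=0.0000
V0=0.7600

Risk-neutral probability p* = (R−d)/(u−d) = (1.41−0.87)/(1.48−0.87) = 0.8852.
Terminal payoffs: V(4,0)=188.4643, V(4,1)=132.2282, V(4,2)=36.5621, V(4,3)=0.0000, V(4,4)=0.0000
Node (3,0) S=92.1904: V=(p*·132.2282+(1−p*)·188.4643)/1.41=98.3557; Δ=(132.2282−188.4643)/(136.4418−80.2057)=-1.0000; B=V−Δ·S=190.5461
Node (3,1) S=156.8297: V=(p*·36.5621+(1−p*)·132.2282)/1.41=33.7164; Δ=(36.5621−132.2282)/(232.1079−136.4418)=-1.0000; B=V−Δ·S=190.5461
Node (3,2) S=266.7907: V=(p*·0.0000+(1−p*)·36.5621)/1.41=2.9756; Δ=(0.0000−36.5621)/(394.8503−232.1079)=-0.2247; B=V−Δ·S=62.9135
Node (3,3) S=453.8509: V=(p*·0.0000+(1−p*)·0.0000)/1.41=0.0000; Δ=(0.0000−0.0000)/(671.6993−394.8503)=0.0000; B=V−Δ·S=0.0000
Node (2,0) S=105.9660: V=(p*·33.7164+(1−p*)·98.3557)/1.41=29.1731; Δ=(33.7164−98.3557)/(156.8297−92.1904)=-1.0000; B=V−Δ·S=135.1391
Node (2,1) S=180.2640: V=(p*·2.9756+(1−p*)·33.7164)/1.41=4.6122; Δ=(2.9756−33.7164)/(266.7907−156.8297)=-0.2796; B=V−Δ·S=55.0070
Node (2,2) S=306.6560: V=(p*·0.0000+(1−p*)·2.9756)/1.41=0.2422; Δ=(0.0000−2.9756)/(453.8509−266.7907)=-0.0159; B=V−Δ·S=5.1203
Node (1,0) S=121.8000: V=(p*·4.6122+(1−p*)·29.1731)/1.41=5.2700; Δ=(4.6122−29.1731)/(180.2640−105.9660)=-0.3306; B=V−Δ·S=45.5337
Node (1,1) S=207.2000: V=(p*·0.2422+(1−p*)·4.6122)/1.41=0.5274; Δ=(0.2422−4.6122)/(306.6560−180.2640)=-0.0346; B=V−Δ·S=7.6915
Node (0,0) S=140.0000: V=(p*·0.5274+(1−p*)·5.2700)/1.41=0.7600; Δ=(0.5274−5.2700)/(207.2000−121.8000)=-0.0555; B=V−Δ·S=8.5348
Root portfolio cost Δ·140+B reproduces V0=0.7600.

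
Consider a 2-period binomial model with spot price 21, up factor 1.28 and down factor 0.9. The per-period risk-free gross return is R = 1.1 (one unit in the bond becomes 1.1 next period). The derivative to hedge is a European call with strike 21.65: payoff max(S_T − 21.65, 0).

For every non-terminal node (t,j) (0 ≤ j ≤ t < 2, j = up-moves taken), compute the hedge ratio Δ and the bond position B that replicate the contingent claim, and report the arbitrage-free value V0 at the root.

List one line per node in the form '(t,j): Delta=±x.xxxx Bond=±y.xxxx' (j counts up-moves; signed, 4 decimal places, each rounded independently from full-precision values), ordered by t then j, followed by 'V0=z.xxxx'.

(0,0): Delta=0.7496 Bond=-11.7740
(1,0): Delta=0.3539 Bond=-5.4732
(1,1): Delta=1.0000 Bond=-19.6818
V0=3.9679

Under the risk-neutral measure, an up-move has probability p* = (R−d)/(u−d) = 0.5263 and values discount at R = 1.1.
At expiry t=2: V(2,0)=0.0000, V(2,1)=2.5420, V(2,2)=12.7564
(1,0): S=18.9000. Δ = (V_up−V_dn)/(S_up−S_dn) = (2.5420−0.0000)/(24.1920−17.0100) = 0.3539. V = [p*·2.5420 + (1−p*)·0.0000]/1.1 = 1.2163. B = V − Δ·S = -5.4732.
(1,1): S=26.8800. Δ = (V_up−V_dn)/(S_up−S_dn) = (12.7564−2.5420)/(34.4064−24.1920) = 1.0000. V = [p*·12.7564 + (1−p*)·2.5420]/1.1 = 7.1982. B = V − Δ·S = -19.6818.
(0,0): S=21.0000. Δ = (V_up−V_dn)/(S_up−S_dn) = (7.1982−1.2163)/(26.8800−18.9000) = 0.7496. V = [p*·7.1982 + (1−p*)·1.2163]/1.1 = 3.9679. B = V − Δ·S = -11.7740.
Root portfolio cost Δ·21+B reproduces V0=3.9679.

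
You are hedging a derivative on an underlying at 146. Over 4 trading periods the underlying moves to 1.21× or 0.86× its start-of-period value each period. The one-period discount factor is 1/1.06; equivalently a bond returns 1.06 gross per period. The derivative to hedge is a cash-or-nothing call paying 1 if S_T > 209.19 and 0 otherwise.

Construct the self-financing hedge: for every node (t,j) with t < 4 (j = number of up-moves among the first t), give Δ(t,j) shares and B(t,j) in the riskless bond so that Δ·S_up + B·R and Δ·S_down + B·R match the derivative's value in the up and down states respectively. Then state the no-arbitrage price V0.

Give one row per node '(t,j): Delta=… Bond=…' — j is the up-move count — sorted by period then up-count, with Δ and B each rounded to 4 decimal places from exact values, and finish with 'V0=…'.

(0,0): Delta=0.0069 Bond=-0.6693
(1,0): Delta=0.0066 Bond=-0.6737
(1,1): Delta=0.0071 Bond=-0.7363
(2,0): Delta=0.0000 Bond=0.0000
(2,1): Delta=0.0101 Bond=-1.2496
(2,2): Delta=0.0054 Bond=-0.4287
(3,0): Delta=0.0000 Bond=0.0000
(3,1): Delta=0.0000 Bond=0.0000
(3,2): Delta=0.0155 Bond=-2.3181
(3,3): Delta=0.0000 Bond=0.9434
V0=0.3378

The replicating-portfolio and risk-neutral prices coincide; use p* = (1.06−0.86)/(1.21−0.86) = 0.5714 for the latter.
Terminal values V(4,·): V(4,0)=0.0000, V(4,1)=0.0000, V(4,2)=0.0000, V(4,3)=1.0000, V(4,4)=1.0000
  t=3,j=0: stock 92.8642 → up 112.3657 (V=0.0000), down 79.8632 (V=0.0000). Price 0.0000; hedge Δ=0.0000, bond B=0.0000.
  t=3,j=1: stock 130.6577 → up 158.0959 (V=0.0000), down 112.3657 (V=0.0000). Price 0.0000; hedge Δ=0.0000, bond B=0.0000.
  t=3,j=2: stock 183.8324 → up 222.4372 (V=1.0000), down 158.0959 (V=0.0000). Price 0.5391; hedge Δ=0.0155, bond B=-2.3181.
  t=3,j=3: stock 258.6479 → up 312.9640 (V=1.0000), down 222.4372 (V=1.0000). Price 0.9434; hedge Δ=0.0000, bond B=0.9434.
  t=2,j=0: stock 107.9816 → up 130.6577 (V=0.0000), down 92.8642 (V=0.0000). Price 0.0000; hedge Δ=0.0000, bond B=0.0000.
  t=2,j=1: stock 151.9276 → up 183.8324 (V=0.5391), down 130.6577 (V=0.0000). Price 0.2906; hedge Δ=0.0101, bond B=-1.2496.
  t=2,j=2: stock 213.7586 → up 258.6479 (V=0.9434), down 183.8324 (V=0.5391). Price 0.7265; hedge Δ=0.0054, bond B=-0.4287.
  t=1,j=0: stock 125.5600 → up 151.9276 (V=0.2906), down 107.9816 (V=0.0000). Price 0.1567; hedge Δ=0.0066, bond B=-0.6737.
  t=1,j=1: stock 176.6600 → up 213.7586 (V=0.7265), down 151.9276 (V=0.2906). Price 0.5092; hedge Δ=0.0071, bond B=-0.7363.
  t=0,j=0: stock 146.0000 → up 176.6600 (V=0.5092), down 125.5600 (V=0.1567). Price 0.3378; hedge Δ=0.0069, bond B=-0.6693.
Self-financing check: at every node Δ·S+B equals the discounted successor values.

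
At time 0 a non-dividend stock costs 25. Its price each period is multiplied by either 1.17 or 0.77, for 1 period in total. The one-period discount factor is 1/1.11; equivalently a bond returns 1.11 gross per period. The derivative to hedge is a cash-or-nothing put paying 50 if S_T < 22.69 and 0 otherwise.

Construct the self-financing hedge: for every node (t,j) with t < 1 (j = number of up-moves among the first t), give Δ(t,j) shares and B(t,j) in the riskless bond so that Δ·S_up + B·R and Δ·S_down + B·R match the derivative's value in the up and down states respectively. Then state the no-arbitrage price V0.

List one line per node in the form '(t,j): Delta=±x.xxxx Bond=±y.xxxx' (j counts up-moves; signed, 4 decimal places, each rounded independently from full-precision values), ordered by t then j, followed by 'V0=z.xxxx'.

(0,0): Delta=-5.0000 Bond=131.7568
V0=6.7568

The replicating-portfolio and risk-neutral prices coincide; use p* = (1.11−0.77)/(1.17−0.77) = 0.8500 for the latter.
At expiry t=1: V(1,0)=50.0000, V(1,1)=0.0000
Node (0,0) S=25.0000: V=(p*·0.0000+(1−p*)·50.0000)/1.11=6.7568; Δ=(0.0000−50.0000)/(29.2500−19.2500)=-5.0000; B=V−Δ·S=131.7568
Self-financing check: at every node Δ·S+B equals the discounted successor values.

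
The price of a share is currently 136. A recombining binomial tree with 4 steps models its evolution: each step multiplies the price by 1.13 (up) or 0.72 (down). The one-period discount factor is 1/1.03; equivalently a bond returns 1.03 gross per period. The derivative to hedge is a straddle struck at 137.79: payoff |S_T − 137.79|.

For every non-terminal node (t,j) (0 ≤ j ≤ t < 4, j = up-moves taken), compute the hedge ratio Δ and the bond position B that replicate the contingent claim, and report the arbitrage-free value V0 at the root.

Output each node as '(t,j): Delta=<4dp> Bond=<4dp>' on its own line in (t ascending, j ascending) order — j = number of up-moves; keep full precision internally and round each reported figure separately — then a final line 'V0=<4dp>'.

(0,0): Delta=0.1896 Bond=12.0222
(1,0): Delta=-0.9061 Bond=119.6690
(1,1): Delta=0.4148 Bond=-22.2255
(2,0): Delta=-1.0000 Bond=129.8803
(2,1): Delta=-0.8868 Bond=121.1232
(2,2): Delta=0.6823 Bond=-69.3489
(3,0): Delta=-1.0000 Bond=133.7767
(3,1): Delta=-1.0000 Bond=133.7767
(3,2): Delta=-0.8635 Bond=121.8473
(3,3): Delta=1.0000 Bond=-133.7767
V0=37.8031

The replicating-portfolio and risk-neutral prices coincide; use p* = (1.03−0.72)/(1.13−0.72) = 0.7561 for the latter.
At expiry t=4: V(4,0)=101.2416, V(4,1)=80.4292, V(4,2)=47.7655, V(4,3)=3.4985, V(4,4)=83.9544
(3,0): S=50.7617. Δ = (V_up−V_dn)/(S_up−S_dn) = (80.4292−101.2416)/(57.3608−36.5484) = -1.0000. V = [p*·80.4292 + (1−p*)·101.2416]/1.03 = 83.0150. B = V − Δ·S = 133.7767.
(3,1): S=79.6677. Δ = (V_up−V_dn)/(S_up−S_dn) = (47.7655−80.4292)/(90.0245−57.3608) = -1.0000. V = [p*·47.7655 + (1−p*)·80.4292]/1.03 = 54.1090. B = V − Δ·S = 133.7767.
(3,2): S=125.0340. Δ = (V_up−V_dn)/(S_up−S_dn) = (3.4985−47.7655)/(141.2885−90.0245) = -0.8635. V = [p*·3.4985 + (1−p*)·47.7655]/1.03 = 13.8789. B = V − Δ·S = 121.8473.
(3,3): S=196.2340. Δ = (V_up−V_dn)/(S_up−S_dn) = (83.9544−3.4985)/(221.7444−141.2885) = 1.0000. V = [p*·83.9544 + (1−p*)·3.4985]/1.03 = 62.4573. B = V − Δ·S = -133.7767.
(2,0): S=70.5024. Δ = (V_up−V_dn)/(S_up−S_dn) = (54.1090−83.0150)/(79.6677−50.7617) = -1.0000. V = [p*·54.1090 + (1−p*)·83.0150]/1.03 = 59.3779. B = V − Δ·S = 129.8803.
(2,1): S=110.6496. Δ = (V_up−V_dn)/(S_up−S_dn) = (13.8789−54.1090)/(125.0340−79.6677) = -0.8868. V = [p*·13.8789 + (1−p*)·54.1090]/1.03 = 23.0011. B = V − Δ·S = 121.1232.
(2,2): S=173.6584. Δ = (V_up−V_dn)/(S_up−S_dn) = (62.4573−13.8789)/(196.2340−125.0340) = 0.6823. V = [p*·62.4573 + (1−p*)·13.8789]/1.03 = 49.1349. B = V − Δ·S = -69.3489.
(1,0): S=97.9200. Δ = (V_up−V_dn)/(S_up−S_dn) = (23.0011−59.3779)/(110.6496−70.5024) = -0.9061. V = [p*·23.0011 + (1−p*)·59.3779]/1.03 = 30.9451. B = V − Δ·S = 119.6690.
(1,1): S=153.6800. Δ = (V_up−V_dn)/(S_up−S_dn) = (49.1349−23.0011)/(173.6584−110.6496) = 0.4148. V = [p*·49.1349 + (1−p*)·23.0011]/1.03 = 41.5153. B = V − Δ·S = -22.2255.
(0,0): S=136.0000. Δ = (V_up−V_dn)/(S_up−S_dn) = (41.5153−30.9451)/(153.6800−97.9200) = 0.1896. V = [p*·41.5153 + (1−p*)·30.9451]/1.03 = 37.8031. B = V − Δ·S = 12.0222.
Check: Δ(0,0)·S0 + B(0,0) = 37.8031 = V0.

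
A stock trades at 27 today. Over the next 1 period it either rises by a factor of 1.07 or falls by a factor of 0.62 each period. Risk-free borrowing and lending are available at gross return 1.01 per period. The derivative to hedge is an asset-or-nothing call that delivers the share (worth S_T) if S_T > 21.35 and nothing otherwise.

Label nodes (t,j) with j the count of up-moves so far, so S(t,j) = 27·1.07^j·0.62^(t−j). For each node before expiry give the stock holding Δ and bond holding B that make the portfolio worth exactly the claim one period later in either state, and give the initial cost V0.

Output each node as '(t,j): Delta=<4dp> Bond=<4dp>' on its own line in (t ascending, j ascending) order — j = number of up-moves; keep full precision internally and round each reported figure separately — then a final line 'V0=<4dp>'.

(0,0): Delta=2.3778 Bond=-39.4099
V0=24.7901

Since d<R<u, set p* = (R−d)/(u−d) = 0.8667; price each node as the discounted p*-expectation of its children.
Terminal payoffs: V(1,0)=0.0000, V(1,1)=28.8900
Node (0,0) S=27.0000: V=(p*·28.8900+(1−p*)·0.0000)/1.01=24.7901; Δ=(28.8900−0.0000)/(28.8900−16.7400)=2.3778; B=V−Δ·S=-39.4099
Self-financing check: at every node Δ·S+B equals the discounted successor values.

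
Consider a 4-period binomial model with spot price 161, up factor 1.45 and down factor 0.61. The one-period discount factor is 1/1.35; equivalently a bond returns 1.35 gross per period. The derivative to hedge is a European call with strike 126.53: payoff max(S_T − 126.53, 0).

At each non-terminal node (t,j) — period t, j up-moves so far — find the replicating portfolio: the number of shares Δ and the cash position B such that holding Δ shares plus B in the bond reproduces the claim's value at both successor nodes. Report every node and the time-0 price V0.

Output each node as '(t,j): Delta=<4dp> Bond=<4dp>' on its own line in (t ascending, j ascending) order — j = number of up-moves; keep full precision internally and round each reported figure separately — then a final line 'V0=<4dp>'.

(0,0): Delta=0.9912 Bond=-36.5205
(1,0): Delta=0.8924 Bond=-39.5993
(1,1): Delta=0.9968 Bond=-50.6139
(2,0): Delta=0.0000 Bond=0.0000
(2,1): Delta=0.9431 Bond=-60.6832
(2,2): Delta=0.9998 Bond=-69.3620
(3,0): Delta=0.0000 Bond=0.0000
(3,1): Delta=0.0000 Bond=0.0000
(3,2): Delta=0.9967 Bond=-92.9930
(3,3): Delta=1.0000 Bond=-93.7259
V0=123.0552

The replicating-portfolio and risk-neutral prices coincide; use p* = (1.35−0.61)/(1.45−0.61) = 0.8810 for the latter.
Payoff layer (t=4): V(4,0)=0.0000, V(4,1)=0.0000, V(4,2)=0.0000, V(4,3)=172.8755, V(4,4)=585.1715
  t=3,j=0: stock 36.5439 → up 52.9887 (V=0.0000), down 22.2918 (V=0.0000). Price 0.0000; hedge Δ=0.0000, bond B=0.0000.
  t=3,j=1: stock 86.8667 → up 125.9568 (V=0.0000), down 52.9887 (V=0.0000). Price 0.0000; hedge Δ=0.0000, bond B=0.0000.
  t=3,j=2: stock 206.4865 → up 299.4055 (V=172.8755), down 125.9568 (V=0.0000). Price 112.8111; hedge Δ=0.9967, bond B=-92.9930.
  t=3,j=3: stock 490.8286 → up 711.7015 (V=585.1715), down 299.4055 (V=172.8755). Price 397.1027; hedge Δ=1.0000, bond B=-93.7259.
  t=2,j=0: stock 59.9081 → up 86.8667 (V=0.0000), down 36.5439 (V=0.0000). Price 0.0000; hedge Δ=0.0000, bond B=0.0000.
  t=2,j=1: stock 142.4045 → up 206.4865 (V=112.8111), down 86.8667 (V=0.0000). Price 73.6157; hedge Δ=0.9431, bond B=-60.6832.
  t=2,j=2: stock 338.5025 → up 490.8286 (V=397.1027), down 206.4865 (V=112.8111). Price 269.0803; hedge Δ=0.9998, bond B=-69.3620.
  t=1,j=0: stock 98.2100 → up 142.4045 (V=73.6157), down 59.9081 (V=0.0000). Price 48.0385; hedge Δ=0.8924, bond B=-39.5993.
  t=1,j=1: stock 233.4500 → up 338.5025 (V=269.0803), down 142.4045 (V=73.6157). Price 182.0820; hedge Δ=0.9968, bond B=-50.6139.
  t=0,j=0: stock 161.0000 → up 233.4500 (V=182.0820), down 98.2100 (V=48.0385). Price 123.0552; hedge Δ=0.9912, bond B=-36.5205.
Root portfolio cost Δ·161+B reproduces V0=123.0552.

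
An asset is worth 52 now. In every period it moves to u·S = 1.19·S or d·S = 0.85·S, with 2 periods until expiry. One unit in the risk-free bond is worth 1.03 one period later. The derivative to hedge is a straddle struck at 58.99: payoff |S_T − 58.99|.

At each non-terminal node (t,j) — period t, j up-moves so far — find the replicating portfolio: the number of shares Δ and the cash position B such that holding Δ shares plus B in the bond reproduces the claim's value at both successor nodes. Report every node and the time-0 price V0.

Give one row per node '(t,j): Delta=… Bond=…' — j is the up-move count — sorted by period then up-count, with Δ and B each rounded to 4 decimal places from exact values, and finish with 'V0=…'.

(0,0): Delta=-0.1484 Bond=19.0574
(1,0): Delta=-1.0000 Bond=57.2718
(1,1): Delta=0.3924 Bond=-13.8311
V0=11.3430

Under the risk-neutral measure, an up-move has probability p* = (R−d)/(u−d) = 0.5294 and values discount at R = 1.03.
Payoff layer (t=2): V(2,0)=21.4200, V(2,1)=6.3920, V(2,2)=14.6472
(1,0): S=44.2000. Δ = (V_up−V_dn)/(S_up−S_dn) = (6.3920−21.4200)/(52.5980−37.5700) = -1.0000. V = [p*·6.3920 + (1−p*)·21.4200]/1.03 = 13.0718. B = V − Δ·S = 57.2718.
(1,1): S=61.8800. Δ = (V_up−V_dn)/(S_up−S_dn) = (14.6472−6.3920)/(73.6372−52.5980) = 0.3924. V = [p*·14.6472 + (1−p*)·6.3920]/1.03 = 10.4489. B = V − Δ·S = -13.8311.
(0,0): S=52.0000. Δ = (V_up−V_dn)/(S_up−S_dn) = (10.4489−13.0718)/(61.8800−44.2000) = -0.1484. V = [p*·10.4489 + (1−p*)·13.0718]/1.03 = 11.3430. B = V − Δ·S = 19.0574.
Check: Δ(0,0)·S0 + B(0,0) = 11.3430 = V0.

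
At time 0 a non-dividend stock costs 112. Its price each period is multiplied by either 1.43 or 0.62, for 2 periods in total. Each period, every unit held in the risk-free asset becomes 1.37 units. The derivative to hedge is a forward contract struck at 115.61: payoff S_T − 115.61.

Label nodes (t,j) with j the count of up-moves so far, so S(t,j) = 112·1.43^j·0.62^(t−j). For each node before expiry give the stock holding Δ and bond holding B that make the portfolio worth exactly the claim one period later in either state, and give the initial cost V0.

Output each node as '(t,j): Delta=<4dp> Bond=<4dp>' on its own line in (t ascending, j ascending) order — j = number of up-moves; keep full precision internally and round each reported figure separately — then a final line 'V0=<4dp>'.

(0,0): Delta=1.0000 Bond=-61.5962
(1,0): Delta=1.0000 Bond=-84.3869
(1,1): Delta=1.0000 Bond=-84.3869
V0=50.4038

Under the risk-neutral measure, an up-move has probability p* = (R−d)/(u−d) = 0.9259 and values discount at R = 1.37.
Terminal payoffs: V(2,0)=-72.5572, V(2,1)=-16.3108, V(2,2)=113.4188
Node (1,0) S=69.4400: V=(p*·-16.3108+(1−p*)·-72.5572)/1.37=-14.9469; Δ=(-16.3108−-72.5572)/(99.2992−43.0528)=1.0000; B=V−Δ·S=-84.3869
Node (1,1) S=160.1600: V=(p*·113.4188+(1−p*)·-16.3108)/1.37=75.7731; Δ=(113.4188−-16.3108)/(229.0288−99.2992)=1.0000; B=V−Δ·S=-84.3869
Node (0,0) S=112.0000: V=(p*·75.7731+(1−p*)·-14.9469)/1.37=50.4038; Δ=(75.7731−-14.9469)/(160.1600−69.4400)=1.0000; B=V−Δ·S=-61.5962
Each (Δ,B) replicates both successor values, so the strategy is self-financing and V0 is arbitrage-free.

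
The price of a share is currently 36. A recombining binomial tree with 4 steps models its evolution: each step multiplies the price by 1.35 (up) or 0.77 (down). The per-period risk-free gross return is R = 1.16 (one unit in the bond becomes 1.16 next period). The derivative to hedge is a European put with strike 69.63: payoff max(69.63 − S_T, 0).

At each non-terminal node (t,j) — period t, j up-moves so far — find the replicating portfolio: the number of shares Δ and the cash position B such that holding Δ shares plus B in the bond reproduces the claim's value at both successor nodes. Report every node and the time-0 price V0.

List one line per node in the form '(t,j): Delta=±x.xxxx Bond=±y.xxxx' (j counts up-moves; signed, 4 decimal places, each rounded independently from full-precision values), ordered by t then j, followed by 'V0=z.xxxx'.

No-arbitrage ⇒ martingale measure with p* = (R−d)/(u−d) = 0.6724.
Payoff layer (t=4): V(4,0)=56.9749, V(4,1)=47.4425, V(4,2)=30.7298, V(4,3)=1.4284, V(4,4)=0.0000
  t=3,j=0: stock 16.4352 → up 22.1875 (V=47.4425), down 12.6551 (V=56.9749). Price 43.5907; hedge Δ=-1.0000, bond B=60.0259.
  t=3,j=1: stock 28.8149 → up 38.9002 (V=30.7298), down 22.1875 (V=47.4425). Price 31.2109; hedge Δ=-1.0000, bond B=60.0259.
  t=3,j=2: stock 50.5197 → up 68.2016 (V=1.4284), down 38.9002 (V=30.7298). Price 9.5062; hedge Δ=-1.0000, bond B=60.0259.
  t=3,j=3: stock 88.5735 → up 119.5742 (V=0.0000), down 68.2016 (V=1.4284). Price 0.4034; hedge Δ=-0.0278, bond B=2.8662.
  t=2,j=0: stock 21.3444 → up 28.8149 (V=31.2109), down 16.4352 (V=43.5907). Price 30.4020; hedge Δ=-1.0000, bond B=51.7464.
  t=2,j=1: stock 37.4220 → up 50.5197 (V=9.5062), down 28.8149 (V=31.2109). Price 14.3244; hedge Δ=-1.0000, bond B=51.7464.
  t=2,j=2: stock 65.6100 → up 88.5735 (V=0.4034), down 50.5197 (V=9.5062). Price 2.9184; hedge Δ=-0.2392, bond B=18.6128.
  t=1,j=0: stock 27.7200 → up 37.4220 (V=14.3244), down 21.3444 (V=30.4020). Price 16.8890; hedge Δ=-1.0000, bond B=44.6090.
  t=1,j=1: stock 48.6000 → up 65.6100 (V=2.9184), down 37.4220 (V=14.3244). Price 5.7369; hedge Δ=-0.4046, bond B=25.4025.
  t=0,j=0: stock 36.0000 → up 48.6000 (V=5.7369), down 27.7200 (V=16.8890). Price 8.0950; hedge Δ=-0.5341, bond B=27.3227.
The time-0 hedge costs 8.0950, which is the no-arbitrage price.

(0,0): Delta=-0.5341 Bond=27.3227
(1,0): Delta=-1.0000 Bond=44.6090
(1,1): Delta=-0.4046 Bond=25.4025
(2,0): Delta=-1.0000 Bond=51.7464
(2,1): Delta=-1.0000 Bond=51.7464
(2,2): Delta=-0.2392 Bond=18.6128
(3,0): Delta=-1.0000 Bond=60.0259
(3,1): Delta=-1.0000 Bond=60.0259
(3,2): Delta=-1.0000 Bond=60.0259
(3,3): Delta=-0.0278 Bond=2.8662
V0=8.0950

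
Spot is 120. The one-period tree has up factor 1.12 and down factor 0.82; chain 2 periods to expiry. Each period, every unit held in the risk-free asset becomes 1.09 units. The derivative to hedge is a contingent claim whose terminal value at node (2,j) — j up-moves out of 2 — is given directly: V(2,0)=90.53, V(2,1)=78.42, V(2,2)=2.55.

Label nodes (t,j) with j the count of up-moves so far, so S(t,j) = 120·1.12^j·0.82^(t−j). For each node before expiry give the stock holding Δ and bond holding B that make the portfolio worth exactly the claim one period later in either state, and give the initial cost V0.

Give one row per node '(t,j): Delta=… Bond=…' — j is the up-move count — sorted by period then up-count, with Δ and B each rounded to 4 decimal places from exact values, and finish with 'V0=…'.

Risk-neutral probability p* = (R−d)/(u−d) = (1.09−0.82)/(1.12−0.82) = 0.9000.
Terminal values V(2,·): V(2,0)=90.5300, V(2,1)=78.4200, V(2,2)=2.5500
  t=1,j=0: stock 98.4000 → up 110.2080 (V=78.4200), down 80.6880 (V=90.5300). Price 73.0560; hedge Δ=-0.4102, bond B=113.4226.
  t=1,j=1: stock 134.4000 → up 150.5280 (V=2.5500), down 110.2080 (V=78.4200). Price 9.3000; hedge Δ=-1.8817, bond B=262.2000.
  t=0,j=0: stock 120.0000 → up 134.4000 (V=9.3000), down 98.4000 (V=73.0560). Price 14.3813; hedge Δ=-1.7710, bond B=226.9012.
Check: Δ(0,0)·S0 + B(0,0) = 14.3813 = V0.

(0,0): Delta=-1.7710 Bond=226.9012
(1,0): Delta=-0.4102 Bond=113.4226
(1,1): Delta=-1.8817 Bond=262.2000
V0=14.3813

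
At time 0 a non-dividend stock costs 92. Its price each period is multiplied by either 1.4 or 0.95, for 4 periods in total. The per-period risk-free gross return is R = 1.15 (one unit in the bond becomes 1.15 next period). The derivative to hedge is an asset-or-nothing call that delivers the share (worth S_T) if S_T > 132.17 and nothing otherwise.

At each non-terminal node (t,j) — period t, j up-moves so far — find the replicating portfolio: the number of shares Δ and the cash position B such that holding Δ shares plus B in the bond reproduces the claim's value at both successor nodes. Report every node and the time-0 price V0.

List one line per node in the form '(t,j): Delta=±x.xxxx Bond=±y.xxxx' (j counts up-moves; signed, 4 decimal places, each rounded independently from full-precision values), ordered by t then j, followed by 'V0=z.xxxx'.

Under the risk-neutral measure, an up-move has probability p* = (R−d)/(u−d) = 0.4444 and values discount at R = 1.15.
Terminal payoffs: V(4,0)=0.0000, V(4,1)=0.0000, V(4,2)=162.7388, V(4,3)=239.8256, V(4,4)=353.4272
  t=3,j=0: stock 78.8785 → up 110.4299 (V=0.0000), down 74.9346 (V=0.0000). Price 0.0000; hedge Δ=0.0000, bond B=0.0000.
  t=3,j=1: stock 116.2420 → up 162.7388 (V=162.7388), down 110.4299 (V=0.0000). Price 62.8942; hedge Δ=3.1111, bond B=-298.7476.
  t=3,j=2: stock 171.3040 → up 239.8256 (V=239.8256), down 162.7388 (V=162.7388). Price 171.3040; hedge Δ=1.0000, bond B=0.0000.
  t=3,j=3: stock 252.4480 → up 353.4272 (V=353.4272), down 239.8256 (V=239.8256). Price 252.4480; hedge Δ=1.0000, bond B=0.0000.
  t=2,j=0: stock 83.0300 → up 116.2420 (V=62.8942), down 78.8785 (V=0.0000). Price 24.3069; hedge Δ=1.6833, bond B=-115.4580.
  t=2,j=1: stock 122.3600 → up 171.3040 (V=171.3040), down 116.2420 (V=62.8942). Price 96.5881; hedge Δ=1.9689, bond B=-144.3225.
  t=2,j=2: stock 180.3200 → up 252.4480 (V=252.4480), down 171.3040 (V=171.3040). Price 180.3200; hedge Δ=1.0000, bond B=0.0000.
  t=1,j=0: stock 87.4000 → up 122.3600 (V=96.5881), down 83.0300 (V=24.3069). Price 49.0712; hedge Δ=1.8378, bond B=-111.5536.
  t=1,j=1: stock 128.8000 → up 180.3200 (V=180.3200), down 122.3600 (V=96.5881). Price 116.3498; hedge Δ=1.4446, bond B=-69.7210.
  t=0,j=0: stock 92.0000 → up 128.8000 (V=116.3498), down 87.4000 (V=49.0712). Price 68.6720; hedge Δ=1.6251, bond B=-80.8360.
Check: Δ(0,0)·S0 + B(0,0) = 68.6720 = V0.

(0,0): Delta=1.6251 Bond=-80.8360
(1,0): Delta=1.8378 Bond=-111.5536
(1,1): Delta=1.4446 Bond=-69.7210
(2,0): Delta=1.6833 Bond=-115.4580
(2,1): Delta=1.9689 Bond=-144.3225
(2,2): Delta=1.0000 Bond=0.0000
(3,0): Delta=0.0000 Bond=0.0000
(3,1): Delta=3.1111 Bond=-298.7476
(3,2): Delta=1.0000 Bond=0.0000
(3,3): Delta=1.0000 Bond=0.0000
V0=68.6720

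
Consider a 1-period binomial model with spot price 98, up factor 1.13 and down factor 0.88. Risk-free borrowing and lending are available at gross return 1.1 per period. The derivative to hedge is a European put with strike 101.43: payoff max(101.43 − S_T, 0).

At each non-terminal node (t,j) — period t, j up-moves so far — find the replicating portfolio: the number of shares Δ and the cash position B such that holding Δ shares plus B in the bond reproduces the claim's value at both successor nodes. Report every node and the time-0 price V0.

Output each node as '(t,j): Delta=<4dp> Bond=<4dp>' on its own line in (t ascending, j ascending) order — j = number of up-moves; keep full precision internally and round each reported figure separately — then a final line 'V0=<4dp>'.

(0,0): Delta=-0.6200 Bond=62.4171
V0=1.6571

Since d<R<u, set p* = (R−d)/(u−d) = 0.8800; price each node as the discounted p*-expectation of its children.
Payoff layer (t=1): V(1,0)=15.1900, V(1,1)=0.0000
(0,0): S=98.0000. Δ = (V_up−V_dn)/(S_up−S_dn) = (0.0000−15.1900)/(110.7400−86.2400) = -0.6200. V = [p*·0.0000 + (1−p*)·15.1900]/1.1 = 1.6571. B = V − Δ·S = 62.4171.
Each (Δ,B) replicates both successor values, so the strategy is self-financing and V0 is arbitrage-free.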